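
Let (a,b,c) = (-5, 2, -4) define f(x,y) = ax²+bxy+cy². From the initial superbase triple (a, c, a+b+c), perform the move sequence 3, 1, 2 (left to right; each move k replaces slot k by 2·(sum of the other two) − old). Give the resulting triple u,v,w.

start (-5,-4,-7) = (f(1,0),f(0,1),f(1,1))
replace slot 3: 2·((-5)+(-4)) − (-7) = -11 → (-5,-4,-11)
replace slot 1: 2·((-4)+(-11)) − (-5) = -25 → (-25,-4,-11)
replace slot 2: 2·((-25)+(-11)) − (-4) = -68 → (-25,-68,-11)

-25,-68,-11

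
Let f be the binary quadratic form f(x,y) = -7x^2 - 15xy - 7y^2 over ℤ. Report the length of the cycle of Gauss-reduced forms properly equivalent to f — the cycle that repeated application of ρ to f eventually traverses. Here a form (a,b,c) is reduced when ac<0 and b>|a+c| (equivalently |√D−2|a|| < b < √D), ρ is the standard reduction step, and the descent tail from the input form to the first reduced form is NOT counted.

D = 29, ⌊√D⌋ = 5
descent: ρ → (-7,1,1)
descent: ρ → (1,5,-1)  [lands on river]
river: ρ → (-1,5,1)
ρ-cycle length = 2 (tail of 2 descent steps not counted)

2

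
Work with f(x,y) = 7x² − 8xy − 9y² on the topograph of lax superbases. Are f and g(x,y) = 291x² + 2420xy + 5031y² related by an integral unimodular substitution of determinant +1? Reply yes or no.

D₁ = 316, D₂ = 316
river cycle of f (length 6): (-9, 8, 7), (7, 6, -10), (-10, 14, 3), (3, 16, -5), (-5, 14, 6), (6, 10, -9)
river cycle of g (length 6): (7, 6, -10), (-10, 14, 3), (3, 16, -5), (-5, 14, 6), (6, 10, -9), (-9, 8, 7)
cycles coincide ⇒ equivalent

yes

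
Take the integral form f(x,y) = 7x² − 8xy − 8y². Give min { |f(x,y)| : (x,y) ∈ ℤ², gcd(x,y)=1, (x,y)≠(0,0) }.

descent: ρ → (-8,8,7)  [lands on river]
river: ρ → (7,6,-9)
river: ρ → (-9,12,4)
river: ρ → (4,12,-9)
river: ρ → (-9,6,7)
river: ρ → (7,8,-8)
closes: descent 1, river 6
min |a| on river = 4

4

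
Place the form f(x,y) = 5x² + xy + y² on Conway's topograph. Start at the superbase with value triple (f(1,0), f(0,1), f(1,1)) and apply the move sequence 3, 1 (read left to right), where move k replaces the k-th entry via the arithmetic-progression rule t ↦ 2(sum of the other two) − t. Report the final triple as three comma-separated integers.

start (5,1,7) = (f(1,0),f(0,1),f(1,1))
replace slot 3: 2·(5+1) − 7 = 5 → (5,1,5)
replace slot 1: 2·(1+5) − 5 = 7 → (7,1,5)

7,1,5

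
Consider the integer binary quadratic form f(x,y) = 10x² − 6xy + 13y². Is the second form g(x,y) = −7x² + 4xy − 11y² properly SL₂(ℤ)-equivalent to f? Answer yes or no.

D₁ = -484, D₂ = -292
discriminants differ ⇒ not SL₂(ℤ)-equivalent

no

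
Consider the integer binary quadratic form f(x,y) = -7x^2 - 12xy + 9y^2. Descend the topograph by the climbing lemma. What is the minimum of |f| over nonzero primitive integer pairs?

descent: ρ → (9,12,-7)  [lands on river]
river: ρ → (-7,16,5)
river: ρ → (5,14,-10)
river: ρ → (-10,6,9)
closes: descent 1, river 4
min |a| on river = 5

5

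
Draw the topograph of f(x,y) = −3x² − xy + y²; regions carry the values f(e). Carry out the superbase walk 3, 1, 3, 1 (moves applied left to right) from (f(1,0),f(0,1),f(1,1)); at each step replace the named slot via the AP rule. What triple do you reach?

start (-3,1,-3) = (f(1,0),f(0,1),f(1,1))
replace slot 3: 2·((-3)+1) − (-3) = -1 → (-3,1,-1)
replace slot 1: 2·(1+(-1)) − (-3) = 3 → (3,1,-1)
replace slot 3: 2·(3+1) − (-1) = 9 → (3,1,9)
replace slot 1: 2·(1+9) − 3 = 17 → (17,1,9)

17,1,9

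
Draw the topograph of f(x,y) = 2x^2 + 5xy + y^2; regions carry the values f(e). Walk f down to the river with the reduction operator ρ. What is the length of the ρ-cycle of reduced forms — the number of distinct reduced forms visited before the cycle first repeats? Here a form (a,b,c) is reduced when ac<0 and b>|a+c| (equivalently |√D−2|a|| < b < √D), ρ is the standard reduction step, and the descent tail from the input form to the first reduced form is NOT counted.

D = 17, ⌊√D⌋ = 4
descent: ρ → (1,3,-2)  [lands on river]
river: ρ → (-2,1,2)
river: ρ → (2,3,-1)
river: ρ → (-1,3,2)
river: ρ → (2,1,-2)
river: ρ → (-2,3,1)
ρ-cycle length = 6 (tail of 1 descent step not counted)

6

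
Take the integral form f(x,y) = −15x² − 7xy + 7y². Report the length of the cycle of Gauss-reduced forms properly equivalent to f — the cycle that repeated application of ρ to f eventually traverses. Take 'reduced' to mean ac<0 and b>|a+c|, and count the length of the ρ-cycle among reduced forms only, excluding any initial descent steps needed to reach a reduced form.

D = 469, ⌊√D⌋ = 21
descent: ρ → (7,21,-1)  [lands on river]
river: ρ → (-1,21,7)
ρ-cycle length = 2 (tail of 1 descent step not counted)

2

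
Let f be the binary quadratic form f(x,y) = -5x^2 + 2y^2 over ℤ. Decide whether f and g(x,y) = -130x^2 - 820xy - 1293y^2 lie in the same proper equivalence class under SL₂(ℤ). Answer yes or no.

D₁ = 40, D₂ = 40
river cycle of f (length 6): (2, 4, -3), (-3, 2, 3), (3, 4, -2), (-2, 4, 3), (3, 2, -3), (-3, 4, 2)
river cycle of g (length 6): (-3, 4, 2), (2, 4, -3), (-3, 2, 3), (3, 4, -2), (-2, 4, 3), (3, 2, -3)
cycles coincide ⇒ equivalent

yes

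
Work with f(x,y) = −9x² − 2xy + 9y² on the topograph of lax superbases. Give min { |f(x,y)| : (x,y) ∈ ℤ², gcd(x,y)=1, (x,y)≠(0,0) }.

descent: ρ → (9,2,-9)  [lands on river]
river: ρ → (-9,16,2)
river: ρ → (2,16,-9)
river: ρ → (-9,2,9)
river: ρ → (9,16,-2)
river: ρ → (-2,16,9)
closes: descent 1, river 6
min |a| on river = 2

2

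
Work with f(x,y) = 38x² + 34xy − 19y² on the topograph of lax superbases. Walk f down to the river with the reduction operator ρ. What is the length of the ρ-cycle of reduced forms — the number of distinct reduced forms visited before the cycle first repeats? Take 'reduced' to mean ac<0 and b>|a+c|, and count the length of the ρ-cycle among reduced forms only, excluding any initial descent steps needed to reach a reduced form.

D = 4044, ⌊√D⌋ = 63
river: ρ → (-19,42,30)
river: ρ → (30,18,-31)
river: ρ → (-31,44,17)
river: ρ → (17,58,-10)
river: ρ → (-10,62,5)
river: ρ → (5,58,-34)
river: ρ → (-34,10,29)
river: ρ → (29,48,-15)
river: ρ → (-15,42,38)
river: ρ → (38,34,-19)
ρ-cycle length = 10 (tail of 0 descent steps not counted)

10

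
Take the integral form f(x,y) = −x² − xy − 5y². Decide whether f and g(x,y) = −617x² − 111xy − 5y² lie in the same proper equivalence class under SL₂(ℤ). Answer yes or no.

D₁ = -19, D₂ = -19
f is negative-definite; reduce −f:
−f: reduced (well bottom): (1,1,5) with a≤c, −a<b≤a
flip sign back: reduced form of f is (-1,-1,-5)
g is negative-definite; reduce −g:
−g: flip: (617,111,5)→(5,-111,617)
−g: translate: b→-1 (≡-111 mod 10), so (5,-111,617)→(5,-1,1)
−g: flip: (5,-1,1)→(1,1,5)
−g: reduced (well bottom): (1,1,5) with a≤c, −a<b≤a
flip sign back: reduced form of g is (-1,-1,-5)
reduced forms (-1, -1, -5) vs (-1, -1, -5) ⇒ equivalent

yes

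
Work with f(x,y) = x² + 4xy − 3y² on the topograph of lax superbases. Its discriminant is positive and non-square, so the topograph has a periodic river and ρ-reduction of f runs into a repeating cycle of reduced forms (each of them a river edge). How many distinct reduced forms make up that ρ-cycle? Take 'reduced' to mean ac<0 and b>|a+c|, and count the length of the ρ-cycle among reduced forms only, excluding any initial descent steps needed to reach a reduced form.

D = 28, ⌊√D⌋ = 5
river: ρ → (-3,2,2)
river: ρ → (2,2,-3)
river: ρ → (-3,4,1)
river: ρ → (1,4,-3)
ρ-cycle length = 4 (tail of 0 descent steps not counted)

4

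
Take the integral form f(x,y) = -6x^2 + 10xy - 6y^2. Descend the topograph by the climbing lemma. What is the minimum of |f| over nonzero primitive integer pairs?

translate: b→2 (≡-10 mod 12), so (6,-10,6)→(6,2,2)
flip: (6,2,2)→(2,-2,6)
translate: b→2 (≡-2 mod 4), so (2,-2,6)→(2,2,6)
reduced (well bottom): (2,2,6) with a≤c, −a<b≤a
well minimum |f| = |-2| = 2 (negative-definite)

2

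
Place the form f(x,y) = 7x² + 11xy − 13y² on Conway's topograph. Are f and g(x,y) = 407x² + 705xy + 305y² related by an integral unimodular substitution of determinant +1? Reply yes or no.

D₁ = 485, D₂ = 485
river cycle of f (length 10): (-13, 15, 5), (5, 15, -13), (-13, 11, 7), (7, 17, -7), (-7, 11, 13), (13, 15, -5), (-5, 15, 13), (13, 11, -7), (-7, 17, 7), (7, 11, -13)
river cycle of g (length 10): (7, 11, -13), (-13, 15, 5), (5, 15, -13), (-13, 11, 7), (7, 17, -7), (-7, 11, 13), (13, 15, -5), (-5, 15, 13), (13, 11, -7), (-7, 17, 7)
cycles coincide ⇒ equivalent

yes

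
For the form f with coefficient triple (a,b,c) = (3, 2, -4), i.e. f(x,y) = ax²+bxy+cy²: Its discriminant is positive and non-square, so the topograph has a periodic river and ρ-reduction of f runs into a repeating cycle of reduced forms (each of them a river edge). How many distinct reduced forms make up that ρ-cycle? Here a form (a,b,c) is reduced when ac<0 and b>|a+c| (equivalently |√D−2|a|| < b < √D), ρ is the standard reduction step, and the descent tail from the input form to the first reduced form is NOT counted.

D = 52, ⌊√D⌋ = 7
river: ρ → (-4,6,1)
river: ρ → (1,6,-4)
river: ρ → (-4,2,3)
river: ρ → (3,4,-3)
river: ρ → (-3,2,4)
river: ρ → (4,6,-1)
river: ρ → (-1,6,4)
river: ρ → (4,2,-3)
river: ρ → (-3,4,3)
river: ρ → (3,2,-4)
ρ-cycle length = 10 (tail of 0 descent steps not counted)

10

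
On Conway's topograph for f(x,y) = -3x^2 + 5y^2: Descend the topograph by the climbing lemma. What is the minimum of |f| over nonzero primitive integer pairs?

descent: ρ → (5,0,-3)
descent: ρ → (-3,6,2)  [lands on river]
river: ρ → (2,6,-3)
closes: descent 2, river 2
min |a| on river = 2

2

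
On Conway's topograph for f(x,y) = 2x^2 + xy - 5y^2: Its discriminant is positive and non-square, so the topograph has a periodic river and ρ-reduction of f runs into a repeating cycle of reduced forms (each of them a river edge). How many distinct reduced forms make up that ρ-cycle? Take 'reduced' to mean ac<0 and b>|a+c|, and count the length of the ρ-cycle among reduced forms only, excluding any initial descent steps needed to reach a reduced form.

D = 41, ⌊√D⌋ = 6
descent: ρ → (-5,-1,2)
descent: ρ → (2,5,-2)  [lands on river]
river: ρ → (-2,3,4)
river: ρ → (4,5,-1)
river: ρ → (-1,5,4)
river: ρ → (4,3,-2)
river: ρ → (-2,5,2)
river: ρ → (2,3,-4)
river: ρ → (-4,5,1)
river: ρ → (1,5,-4)
river: ρ → (-4,3,2)
ρ-cycle length = 10 (tail of 2 descent steps not counted)

10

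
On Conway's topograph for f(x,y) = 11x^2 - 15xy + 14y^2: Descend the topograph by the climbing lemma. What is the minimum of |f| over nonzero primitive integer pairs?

translate: b→7 (≡-15 mod 22), so (11,-15,14)→(11,7,10)
flip: (11,7,10)→(10,-7,11)
reduced (well bottom): (10,-7,11) with a≤c, −a<b≤a
well minimum = a = 10

10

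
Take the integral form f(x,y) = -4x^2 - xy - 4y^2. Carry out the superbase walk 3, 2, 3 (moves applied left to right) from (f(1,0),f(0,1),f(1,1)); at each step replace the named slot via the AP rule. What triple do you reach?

start (-4,-4,-9) = (f(1,0),f(0,1),f(1,1))
replace slot 3: 2·((-4)+(-4)) − (-9) = -7 → (-4,-4,-7)
replace slot 2: 2·((-4)+(-7)) − (-4) = -18 → (-4,-18,-7)
replace slot 3: 2·((-4)+(-18)) − (-7) = -37 → (-4,-18,-37)

-4,-18,-37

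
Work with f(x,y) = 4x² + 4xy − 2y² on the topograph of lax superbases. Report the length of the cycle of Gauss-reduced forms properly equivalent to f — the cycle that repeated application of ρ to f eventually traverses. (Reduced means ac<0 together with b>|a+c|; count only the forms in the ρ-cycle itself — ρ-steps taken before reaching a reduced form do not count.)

D = 48, ⌊√D⌋ = 6
river: ρ → (-2,4,4)
river: ρ → (4,4,-2)
ρ-cycle length = 2 (tail of 0 descent steps not counted)

2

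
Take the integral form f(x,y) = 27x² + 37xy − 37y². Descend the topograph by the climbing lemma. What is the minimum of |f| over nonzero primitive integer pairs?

river: ρ → (-37,37,27)
river: ρ → (27,71,-3)
river: ρ → (-3,73,3)
river: ρ → (3,71,-27)
river: ρ → (-27,37,37)
river: ρ → (37,37,-27)
river: ρ → (-27,71,3)
river: ρ → (3,73,-3)
river: ρ → (-3,71,27)
river: ρ → (27,37,-37)
closes: descent 0, river 10
min |a| on river = 3

3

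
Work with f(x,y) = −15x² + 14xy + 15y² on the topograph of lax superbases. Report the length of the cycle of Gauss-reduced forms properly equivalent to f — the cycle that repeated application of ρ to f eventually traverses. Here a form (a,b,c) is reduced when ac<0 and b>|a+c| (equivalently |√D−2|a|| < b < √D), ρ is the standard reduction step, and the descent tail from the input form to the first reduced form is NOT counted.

D = 1096, ⌊√D⌋ = 33
river: ρ → (15,16,-14)
river: ρ → (-14,12,17)
river: ρ → (17,22,-9)
river: ρ → (-9,32,2)
river: ρ → (2,32,-9)
river: ρ → (-9,22,17)
river: ρ → (17,12,-14)
river: ρ → (-14,16,15)
river: ρ → (15,14,-15)
river: ρ → (-15,16,14)
river: ρ → (14,12,-17)
river: ρ → (-17,22,9)
river: ρ → (9,32,-2)
river: ρ → (-2,32,9)
river: ρ → (9,22,-17)
river: ρ → (-17,12,14)
river: ρ → (14,16,-15)
river: ρ → (-15,14,15)
ρ-cycle length = 18 (tail of 0 descent steps not counted)

18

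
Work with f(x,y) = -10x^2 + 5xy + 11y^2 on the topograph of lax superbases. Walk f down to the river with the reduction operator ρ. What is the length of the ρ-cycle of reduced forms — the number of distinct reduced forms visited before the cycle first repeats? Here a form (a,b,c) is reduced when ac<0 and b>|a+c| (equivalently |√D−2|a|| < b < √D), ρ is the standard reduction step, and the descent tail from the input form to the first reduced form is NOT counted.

D = 465, ⌊√D⌋ = 21
river: ρ → (11,17,-4)
river: ρ → (-4,15,15)
river: ρ → (15,15,-4)
river: ρ → (-4,17,11)
river: ρ → (11,5,-10)
river: ρ → (-10,15,6)
river: ρ → (6,21,-1)
river: ρ → (-1,21,6)
river: ρ → (6,15,-10)
river: ρ → (-10,5,11)
ρ-cycle length = 10 (tail of 0 descent steps not counted)

10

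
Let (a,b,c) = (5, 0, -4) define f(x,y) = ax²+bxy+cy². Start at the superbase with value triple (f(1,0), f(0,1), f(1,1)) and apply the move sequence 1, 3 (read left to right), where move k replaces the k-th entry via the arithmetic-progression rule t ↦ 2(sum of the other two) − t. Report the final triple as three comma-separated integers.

start (5,-4,1) = (f(1,0),f(0,1),f(1,1))
replace slot 1: 2·((-4)+1) − 5 = -11 → (-11,-4,1)
replace slot 3: 2·((-11)+(-4)) − 1 = -31 → (-11,-4,-31)

-11,-4,-31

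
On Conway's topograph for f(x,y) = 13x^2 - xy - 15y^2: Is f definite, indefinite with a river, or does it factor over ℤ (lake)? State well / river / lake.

D = b²−4ac = (-1)² − 4·13·(-15) = 781
D > 0 non-square ⇒ indefinite ⇒ periodic river

river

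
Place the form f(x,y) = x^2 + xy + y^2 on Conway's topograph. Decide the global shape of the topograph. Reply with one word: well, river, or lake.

D = b²−4ac = 1² − 4·1·1 = -3
D < 0 ⇒ definite ⇒ every region one sign ⇒ single well

well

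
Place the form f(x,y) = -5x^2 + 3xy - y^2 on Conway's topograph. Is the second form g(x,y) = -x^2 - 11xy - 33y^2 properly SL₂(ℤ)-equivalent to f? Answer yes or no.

D₁ = -11, D₂ = -11
f is negative-definite; reduce −f:
−f: flip: (5,-3,1)→(1,3,5)
−f: translate: b→1 (≡3 mod 2), so (1,3,5)→(1,1,3)
−f: reduced (well bottom): (1,1,3) with a≤c, −a<b≤a
flip sign back: reduced form of f is (-1,-1,-3)
g is negative-definite; reduce −g:
−g: translate: b→1 (≡11 mod 2), so (1,11,33)→(1,1,3)
−g: reduced (well bottom): (1,1,3) with a≤c, −a<b≤a
flip sign back: reduced form of g is (-1,-1,-3)
reduced forms (-1, -1, -3) vs (-1, -1, -3) ⇒ equivalent

yes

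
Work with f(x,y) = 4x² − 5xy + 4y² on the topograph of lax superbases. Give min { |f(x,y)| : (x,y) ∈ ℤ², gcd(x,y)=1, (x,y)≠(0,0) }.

translate: b→3 (≡-5 mod 8), so (4,-5,4)→(4,3,3)
flip: (4,3,3)→(3,-3,4)
translate: b→3 (≡-3 mod 6), so (3,-3,4)→(3,3,4)
reduced (well bottom): (3,3,4) with a≤c, −a<b≤a
well minimum = a = 3

3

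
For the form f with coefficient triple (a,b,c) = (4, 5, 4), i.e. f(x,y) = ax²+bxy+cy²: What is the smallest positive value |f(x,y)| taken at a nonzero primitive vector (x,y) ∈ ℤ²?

translate: b→-3 (≡5 mod 8), so (4,5,4)→(4,-3,3)
flip: (4,-3,3)→(3,3,4)
reduced (well bottom): (3,3,4) with a≤c, −a<b≤a
well minimum = a = 3

3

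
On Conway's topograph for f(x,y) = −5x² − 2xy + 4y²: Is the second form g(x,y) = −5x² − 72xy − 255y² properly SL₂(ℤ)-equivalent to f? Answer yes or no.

D₁ = 84, D₂ = 84
river cycle of f (length 6): (4, 2, -5), (-5, 8, 1), (1, 8, -5), (-5, 2, 4), (4, 6, -3), (-3, 6, 4)
river cycle of g (length 6): (-5, 8, 1), (1, 8, -5), (-5, 2, 4), (4, 6, -3), (-3, 6, 4), (4, 2, -5)
cycles coincide ⇒ equivalent

yes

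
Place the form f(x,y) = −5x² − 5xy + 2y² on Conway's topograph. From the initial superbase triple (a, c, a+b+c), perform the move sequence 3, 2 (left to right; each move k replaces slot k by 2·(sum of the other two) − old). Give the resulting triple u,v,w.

start (-5,2,-8) = (f(1,0),f(0,1),f(1,1))
replace slot 3: 2·((-5)+2) − (-8) = 2 → (-5,2,2)
replace slot 2: 2·((-5)+2) − 2 = -8 → (-5,-8,2)

-5,-8,2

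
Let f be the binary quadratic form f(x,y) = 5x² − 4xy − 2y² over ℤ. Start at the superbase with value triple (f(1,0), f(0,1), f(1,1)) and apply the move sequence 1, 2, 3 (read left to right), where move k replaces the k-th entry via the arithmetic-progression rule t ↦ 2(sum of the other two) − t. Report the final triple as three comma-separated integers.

start (5,-2,-1) = (f(1,0),f(0,1),f(1,1))
replace slot 1: 2·((-2)+(-1)) − 5 = -11 → (-11,-2,-1)
replace slot 2: 2·((-11)+(-1)) − (-2) = -22 → (-11,-22,-1)
replace slot 3: 2·((-11)+(-22)) − (-1) = -65 → (-11,-22,-65)

-11,-22,-65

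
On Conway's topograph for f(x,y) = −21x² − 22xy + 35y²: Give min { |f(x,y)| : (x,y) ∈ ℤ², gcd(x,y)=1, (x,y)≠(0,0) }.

descent: ρ → (35,22,-21)  [lands on river]
river: ρ → (-21,20,36)
river: ρ → (36,52,-5)
river: ρ → (-5,58,3)
river: ρ → (3,56,-24)
river: ρ → (-24,40,19)
river: ρ → (19,36,-28)
river: ρ → (-28,20,27)
river: ρ → (27,34,-21)
river: ρ → (-21,50,11)
river: ρ → (11,38,-45)
river: ρ → (-45,52,4)
river: ρ → (4,52,-45)
river: ρ → (-45,38,11)
river: ρ → (11,50,-21)
river: ρ → (-21,34,27)
river: ρ → (27,20,-28)
river: ρ → (-28,36,19)
river: ρ → (19,40,-24)
river: ρ → (-24,56,3)
river: ρ → (3,58,-5)
river: ρ → (-5,52,36)
river: ρ → (36,20,-21)
river: ρ → (-21,22,35)
river: ρ → (35,48,-8)
river: ρ → (-8,48,35)
closes: descent 1, river 26
min |a| on river = 3

3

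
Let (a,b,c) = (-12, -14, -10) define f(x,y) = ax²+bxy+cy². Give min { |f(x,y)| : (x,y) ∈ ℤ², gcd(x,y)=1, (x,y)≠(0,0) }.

translate: b→-10 (≡14 mod 24), so (12,14,10)→(12,-10,8)
flip: (12,-10,8)→(8,10,12)
translate: b→-6 (≡10 mod 16), so (8,10,12)→(8,-6,10)
reduced (well bottom): (8,-6,10) with a≤c, −a<b≤a
well minimum |f| = |-8| = 8 (negative-definite)

8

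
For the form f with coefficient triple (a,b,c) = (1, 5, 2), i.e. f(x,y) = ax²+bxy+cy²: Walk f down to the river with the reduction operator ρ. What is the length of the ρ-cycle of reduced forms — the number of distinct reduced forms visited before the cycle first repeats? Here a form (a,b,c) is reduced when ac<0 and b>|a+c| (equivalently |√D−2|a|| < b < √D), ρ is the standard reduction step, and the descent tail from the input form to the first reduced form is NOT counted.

D = 17, ⌊√D⌋ = 4
descent: ρ → (2,3,-1)  [lands on river]
river: ρ → (-1,3,2)
river: ρ → (2,1,-2)
river: ρ → (-2,3,1)
river: ρ → (1,3,-2)
river: ρ → (-2,1,2)
ρ-cycle length = 6 (tail of 1 descent step not counted)

6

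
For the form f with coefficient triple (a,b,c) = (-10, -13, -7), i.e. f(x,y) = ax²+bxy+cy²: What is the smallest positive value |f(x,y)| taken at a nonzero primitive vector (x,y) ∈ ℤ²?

translate: b→-7 (≡13 mod 20), so (10,13,7)→(10,-7,4)
flip: (10,-7,4)→(4,7,10)
translate: b→-1 (≡7 mod 8), so (4,7,10)→(4,-1,7)
reduced (well bottom): (4,-1,7) with a≤c, −a<b≤a
well minimum |f| = |-4| = 4 (negative-definite)

4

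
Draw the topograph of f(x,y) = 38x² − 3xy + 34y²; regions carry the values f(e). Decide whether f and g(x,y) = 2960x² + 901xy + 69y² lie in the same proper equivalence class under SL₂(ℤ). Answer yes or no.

D₁ = -5159, D₂ = -5159
f: flip: (38,-3,34)→(34,3,38)
f: reduced (well bottom): (34,3,38) with a≤c, −a<b≤a
g: flip: (2960,901,69)→(69,-901,2960)
g: translate: b→65 (≡-901 mod 138), so (69,-901,2960)→(69,65,34)
g: flip: (69,65,34)→(34,-65,69)
g: translate: b→3 (≡-65 mod 68), so (34,-65,69)→(34,3,38)
g: reduced (well bottom): (34,3,38) with a≤c, −a<b≤a
reduced forms (34, 3, 38) vs (34, 3, 38) ⇒ equivalent

yes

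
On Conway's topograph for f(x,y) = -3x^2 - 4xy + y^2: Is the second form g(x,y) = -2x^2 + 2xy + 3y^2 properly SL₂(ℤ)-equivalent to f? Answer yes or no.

D₁ = 28, D₂ = 28
river cycle of f (length 4): (1, 4, -3), (-3, 2, 2), (2, 2, -3), (-3, 4, 1)
river cycle of g (length 4): (3, 4, -1), (-1, 4, 3), (3, 2, -2), (-2, 2, 3)
cycles differ ⇒ inequivalent

no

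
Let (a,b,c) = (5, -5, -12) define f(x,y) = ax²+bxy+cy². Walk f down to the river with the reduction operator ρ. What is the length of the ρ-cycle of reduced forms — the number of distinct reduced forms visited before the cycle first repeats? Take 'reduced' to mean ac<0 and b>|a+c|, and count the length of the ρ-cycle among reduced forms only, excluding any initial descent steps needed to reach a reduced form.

D = 265, ⌊√D⌋ = 16
descent: ρ → (-12,5,5)
descent: ρ → (5,15,-2)  [lands on river]
river: ρ → (-2,13,12)
river: ρ → (12,11,-3)
river: ρ → (-3,13,8)
river: ρ → (8,3,-8)
river: ρ → (-8,13,3)
river: ρ → (3,11,-12)
river: ρ → (-12,13,2)
river: ρ → (2,15,-5)
river: ρ → (-5,15,2)
river: ρ → (2,13,-12)
river: ρ → (-12,11,3)
river: ρ → (3,13,-8)
river: ρ → (-8,3,8)
river: ρ → (8,13,-3)
river: ρ → (-3,11,12)
river: ρ → (12,13,-2)
river: ρ → (-2,15,5)
ρ-cycle length = 18 (tail of 2 descent steps not counted)

18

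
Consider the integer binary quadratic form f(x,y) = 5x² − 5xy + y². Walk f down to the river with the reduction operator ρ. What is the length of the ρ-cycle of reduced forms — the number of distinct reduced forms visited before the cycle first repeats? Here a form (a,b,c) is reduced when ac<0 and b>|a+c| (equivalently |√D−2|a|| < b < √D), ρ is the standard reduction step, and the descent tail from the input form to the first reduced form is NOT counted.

D = 5, ⌊√D⌋ = 2
descent: ρ → (1,1,-1)  [lands on river]
river: ρ → (-1,1,1)
ρ-cycle length = 2 (tail of 1 descent step not counted)

2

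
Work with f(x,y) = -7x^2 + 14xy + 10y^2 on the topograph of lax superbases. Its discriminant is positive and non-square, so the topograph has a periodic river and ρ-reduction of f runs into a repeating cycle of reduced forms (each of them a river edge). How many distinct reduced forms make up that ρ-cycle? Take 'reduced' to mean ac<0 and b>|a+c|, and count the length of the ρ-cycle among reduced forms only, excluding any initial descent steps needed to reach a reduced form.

D = 476, ⌊√D⌋ = 21
river: ρ → (10,6,-11)
river: ρ → (-11,16,5)
river: ρ → (5,14,-14)
river: ρ → (-14,14,5)
river: ρ → (5,16,-11)
river: ρ → (-11,6,10)
river: ρ → (10,14,-7)
river: ρ → (-7,14,10)
ρ-cycle length = 8 (tail of 0 descent steps not counted)

8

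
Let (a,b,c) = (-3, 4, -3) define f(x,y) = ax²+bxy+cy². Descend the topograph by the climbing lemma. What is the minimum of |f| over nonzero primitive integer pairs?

translate: b→2 (≡-4 mod 6), so (3,-4,3)→(3,2,2)
flip: (3,2,2)→(2,-2,3)
translate: b→2 (≡-2 mod 4), so (2,-2,3)→(2,2,3)
reduced (well bottom): (2,2,3) with a≤c, −a<b≤a
well minimum |f| = |-2| = 2 (negative-definite)

2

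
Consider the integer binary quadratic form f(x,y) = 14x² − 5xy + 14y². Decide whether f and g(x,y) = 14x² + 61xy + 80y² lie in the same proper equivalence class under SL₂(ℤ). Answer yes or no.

D₁ = -759, D₂ = -759
f: flip: (14,-5,14)→(14,5,14)
f: reduced (well bottom): (14,5,14) with a≤c, −a<b≤a
g: translate: b→5 (≡61 mod 28), so (14,61,80)→(14,5,14)
g: reduced (well bottom): (14,5,14) with a≤c, −a<b≤a
reduced forms (14, 5, 14) vs (14, 5, 14) ⇒ equivalent

yes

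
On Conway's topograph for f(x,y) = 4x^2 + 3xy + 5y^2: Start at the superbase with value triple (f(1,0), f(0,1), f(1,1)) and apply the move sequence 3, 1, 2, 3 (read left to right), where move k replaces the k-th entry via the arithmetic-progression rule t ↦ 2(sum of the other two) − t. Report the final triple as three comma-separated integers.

start (4,5,12) = (f(1,0),f(0,1),f(1,1))
replace slot 3: 2·(4+5) − 12 = 6 → (4,5,6)
replace slot 1: 2·(5+6) − 4 = 18 → (18,5,6)
replace slot 2: 2·(18+6) − 5 = 43 → (18,43,6)
replace slot 3: 2·(18+43) − 6 = 116 → (18,43,116)

18,43,116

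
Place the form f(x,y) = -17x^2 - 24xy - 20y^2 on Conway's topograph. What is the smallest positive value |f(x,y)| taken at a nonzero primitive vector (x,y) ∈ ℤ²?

translate: b→-10 (≡24 mod 34), so (17,24,20)→(17,-10,13)
flip: (17,-10,13)→(13,10,17)
reduced (well bottom): (13,10,17) with a≤c, −a<b≤a
well minimum |f| = |-13| = 13 (negative-definite)

13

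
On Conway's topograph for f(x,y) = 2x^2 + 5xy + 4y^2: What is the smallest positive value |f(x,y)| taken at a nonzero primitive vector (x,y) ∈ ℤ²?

translate: b→1 (≡5 mod 4), so (2,5,4)→(2,1,1)
flip: (2,1,1)→(1,-1,2)
translate: b→1 (≡-1 mod 2), so (1,-1,2)→(1,1,2)
reduced (well bottom): (1,1,2) with a≤c, −a<b≤a
well minimum = a = 1

1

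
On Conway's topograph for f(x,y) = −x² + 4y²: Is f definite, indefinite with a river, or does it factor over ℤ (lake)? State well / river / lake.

D = b²−4ac = 0² − 4·(-1)·4 = 16
D = 4² is a perfect square ⇒ form factors over ℤ ⇒ lakes

lake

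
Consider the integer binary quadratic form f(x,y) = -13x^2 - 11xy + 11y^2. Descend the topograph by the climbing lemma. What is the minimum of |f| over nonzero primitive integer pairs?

descent: ρ → (11,11,-13)  [lands on river]
river: ρ → (-13,15,9)
river: ρ → (9,21,-7)
river: ρ → (-7,21,9)
river: ρ → (9,15,-13)
river: ρ → (-13,11,11)
closes: descent 1, river 6
min |a| on river = 7

7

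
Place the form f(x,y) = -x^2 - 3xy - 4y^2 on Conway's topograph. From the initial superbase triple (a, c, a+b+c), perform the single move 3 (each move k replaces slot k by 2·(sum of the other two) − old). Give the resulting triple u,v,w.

start (-1,-4,-8) = (f(1,0),f(0,1),f(1,1))
replace slot 3: 2·((-1)+(-4)) − (-8) = -2 → (-1,-4,-2)

-1,-4,-2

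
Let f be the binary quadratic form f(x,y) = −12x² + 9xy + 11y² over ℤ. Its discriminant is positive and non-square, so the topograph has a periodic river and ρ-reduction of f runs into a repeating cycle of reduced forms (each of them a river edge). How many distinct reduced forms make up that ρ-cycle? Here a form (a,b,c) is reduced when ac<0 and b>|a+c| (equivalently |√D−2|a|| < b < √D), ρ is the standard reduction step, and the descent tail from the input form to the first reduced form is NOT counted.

D = 609, ⌊√D⌋ = 24
river: ρ → (11,13,-10)
river: ρ → (-10,7,14)
river: ρ → (14,21,-3)
river: ρ → (-3,21,14)
river: ρ → (14,7,-10)
river: ρ → (-10,13,11)
river: ρ → (11,9,-12)
river: ρ → (-12,15,8)
river: ρ → (8,17,-10)
river: ρ → (-10,23,2)
river: ρ → (2,21,-21)
river: ρ → (-21,21,2)
river: ρ → (2,23,-10)
river: ρ → (-10,17,8)
river: ρ → (8,15,-12)
river: ρ → (-12,9,11)
ρ-cycle length = 16 (tail of 0 descent steps not counted)

16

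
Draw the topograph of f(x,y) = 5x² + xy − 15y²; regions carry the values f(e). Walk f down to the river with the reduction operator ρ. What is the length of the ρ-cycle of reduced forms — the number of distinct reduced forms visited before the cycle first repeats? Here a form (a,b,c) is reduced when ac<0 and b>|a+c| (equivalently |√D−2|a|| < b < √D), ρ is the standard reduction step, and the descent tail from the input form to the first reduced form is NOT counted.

D = 301, ⌊√D⌋ = 17
descent: ρ → (-15,-1,5)
descent: ρ → (5,11,-9)  [lands on river]
river: ρ → (-9,7,7)
river: ρ → (7,7,-9)
river: ρ → (-9,11,5)
river: ρ → (5,9,-11)
river: ρ → (-11,13,3)
river: ρ → (3,17,-1)
river: ρ → (-1,17,3)
river: ρ → (3,13,-11)
river: ρ → (-11,9,5)
ρ-cycle length = 10 (tail of 2 descent steps not counted)

10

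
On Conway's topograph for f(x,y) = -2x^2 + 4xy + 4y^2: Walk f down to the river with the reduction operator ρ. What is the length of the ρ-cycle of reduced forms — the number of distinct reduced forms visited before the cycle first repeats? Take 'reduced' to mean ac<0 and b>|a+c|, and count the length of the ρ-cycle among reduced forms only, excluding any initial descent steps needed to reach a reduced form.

D = 48, ⌊√D⌋ = 6
river: ρ → (4,4,-2)
river: ρ → (-2,4,4)
ρ-cycle length = 2 (tail of 0 descent steps not counted)

2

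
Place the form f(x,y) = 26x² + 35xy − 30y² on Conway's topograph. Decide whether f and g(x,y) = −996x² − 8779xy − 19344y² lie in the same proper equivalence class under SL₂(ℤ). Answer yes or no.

D₁ = 4345, D₂ = 4345
river cycle of f (length 8): (-30, 25, 31), (31, 37, -24), (-24, 59, 9), (9, 49, -54), (-54, 59, 4), (4, 61, -39), (-39, 17, 26), (26, 35, -30)
river cycle of g (length 8): (-30, 25, 31), (31, 37, -24), (-24, 59, 9), (9, 49, -54), (-54, 59, 4), (4, 61, -39), (-39, 17, 26), (26, 35, -30)
cycles coincide ⇒ equivalent

yes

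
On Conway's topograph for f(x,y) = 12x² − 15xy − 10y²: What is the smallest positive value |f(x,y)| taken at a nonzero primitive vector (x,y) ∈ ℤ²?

descent: ρ → (-10,15,12)  [lands on river]
river: ρ → (12,9,-13)
river: ρ → (-13,17,8)
river: ρ → (8,15,-15)
river: ρ → (-15,15,8)
river: ρ → (8,17,-13)
river: ρ → (-13,9,12)
river: ρ → (12,15,-10)
river: ρ → (-10,25,2)
river: ρ → (2,23,-22)
river: ρ → (-22,21,3)
river: ρ → (3,21,-22)
river: ρ → (-22,23,2)
river: ρ → (2,25,-10)
closes: descent 1, river 14
min |a| on river = 2

2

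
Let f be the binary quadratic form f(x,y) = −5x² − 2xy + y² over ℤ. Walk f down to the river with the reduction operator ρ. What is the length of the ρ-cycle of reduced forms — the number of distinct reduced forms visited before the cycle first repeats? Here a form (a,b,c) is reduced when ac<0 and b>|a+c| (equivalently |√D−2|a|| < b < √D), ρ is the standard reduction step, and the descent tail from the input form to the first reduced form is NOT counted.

D = 24, ⌊√D⌋ = 4
descent: ρ → (1,4,-2)  [lands on river]
river: ρ → (-2,4,1)
ρ-cycle length = 2 (tail of 1 descent step not counted)

2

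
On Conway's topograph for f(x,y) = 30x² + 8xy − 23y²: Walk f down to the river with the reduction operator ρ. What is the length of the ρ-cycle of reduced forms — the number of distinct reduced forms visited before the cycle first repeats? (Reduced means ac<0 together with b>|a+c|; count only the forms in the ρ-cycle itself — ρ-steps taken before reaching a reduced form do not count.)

D = 2824, ⌊√D⌋ = 53
river: ρ → (-23,38,15)
river: ρ → (15,52,-2)
river: ρ → (-2,52,15)
river: ρ → (15,38,-23)
river: ρ → (-23,8,30)
river: ρ → (30,52,-1)
river: ρ → (-1,52,30)
river: ρ → (30,8,-23)
ρ-cycle length = 8 (tail of 0 descent steps not counted)

8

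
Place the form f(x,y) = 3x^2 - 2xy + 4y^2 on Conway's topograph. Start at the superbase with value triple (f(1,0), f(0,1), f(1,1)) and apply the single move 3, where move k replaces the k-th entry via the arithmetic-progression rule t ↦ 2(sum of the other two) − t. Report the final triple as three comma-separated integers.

start (3,4,5) = (f(1,0),f(0,1),f(1,1))
replace slot 3: 2·(3+4) − 5 = 9 → (3,4,9)

3,4,9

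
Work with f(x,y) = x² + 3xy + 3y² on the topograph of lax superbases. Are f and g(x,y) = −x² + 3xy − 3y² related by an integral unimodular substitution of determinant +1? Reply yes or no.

D₁ = -3, D₂ = -3
f: translate: b→1 (≡3 mod 2), so (1,3,3)→(1,1,1)
f: reduced (well bottom): (1,1,1) with a≤c, −a<b≤a
g is negative-definite; reduce −g:
−g: translate: b→1 (≡-3 mod 2), so (1,-3,3)→(1,1,1)
−g: reduced (well bottom): (1,1,1) with a≤c, −a<b≤a
flip sign back: reduced form of g is (-1,-1,-1)
reduced forms (1, 1, 1) vs (-1, -1, -1) ⇒ inequivalent

no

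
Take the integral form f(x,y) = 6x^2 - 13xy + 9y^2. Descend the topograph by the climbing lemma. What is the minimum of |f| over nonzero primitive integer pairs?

translate: b→-1 (≡-13 mod 12), so (6,-13,9)→(6,-1,2)
flip: (6,-1,2)→(2,1,6)
reduced (well bottom): (2,1,6) with a≤c, −a<b≤a
well minimum = a = 2

2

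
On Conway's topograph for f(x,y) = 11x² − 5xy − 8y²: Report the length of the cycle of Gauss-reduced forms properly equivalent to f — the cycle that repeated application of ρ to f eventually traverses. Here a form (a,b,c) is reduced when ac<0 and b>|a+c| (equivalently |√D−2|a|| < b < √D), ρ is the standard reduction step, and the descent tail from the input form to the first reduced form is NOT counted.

D = 377, ⌊√D⌋ = 19
descent: ρ → (-8,5,11)  [lands on river]
river: ρ → (11,17,-2)
river: ρ → (-2,19,2)
river: ρ → (2,17,-11)
river: ρ → (-11,5,8)
river: ρ → (8,11,-8)
ρ-cycle length = 6 (tail of 1 descent step not counted)

6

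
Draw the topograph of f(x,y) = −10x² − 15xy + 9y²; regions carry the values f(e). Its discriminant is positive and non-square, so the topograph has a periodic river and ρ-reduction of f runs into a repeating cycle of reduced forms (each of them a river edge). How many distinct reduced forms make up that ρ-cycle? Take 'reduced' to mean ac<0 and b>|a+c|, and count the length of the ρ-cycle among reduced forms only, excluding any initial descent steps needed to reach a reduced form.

D = 585, ⌊√D⌋ = 24
descent: ρ → (9,15,-10)  [lands on river]
river: ρ → (-10,5,14)
river: ρ → (14,23,-1)
river: ρ → (-1,23,14)
river: ρ → (14,5,-10)
river: ρ → (-10,15,9)
river: ρ → (9,21,-4)
river: ρ → (-4,19,14)
river: ρ → (14,9,-9)
river: ρ → (-9,9,14)
river: ρ → (14,19,-4)
river: ρ → (-4,21,9)
ρ-cycle length = 12 (tail of 1 descent step not counted)

12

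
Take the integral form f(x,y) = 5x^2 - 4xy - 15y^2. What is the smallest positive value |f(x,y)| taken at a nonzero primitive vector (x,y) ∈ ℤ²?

descent: ρ → (-15,4,5)
descent: ρ → (5,16,-3)  [lands on river]
river: ρ → (-3,14,10)
river: ρ → (10,6,-7)
river: ρ → (-7,8,9)
river: ρ → (9,10,-6)
river: ρ → (-6,14,5)
closes: descent 2, river 6
min |a| on river = 3

3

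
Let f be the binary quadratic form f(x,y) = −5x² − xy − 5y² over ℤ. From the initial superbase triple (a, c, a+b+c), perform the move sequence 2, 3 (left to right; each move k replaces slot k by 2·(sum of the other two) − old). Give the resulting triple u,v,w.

start (-5,-5,-11) = (f(1,0),f(0,1),f(1,1))
replace slot 2: 2·((-5)+(-11)) − (-5) = -27 → (-5,-27,-11)
replace slot 3: 2·((-5)+(-27)) − (-11) = -53 → (-5,-27,-53)

-5,-27,-53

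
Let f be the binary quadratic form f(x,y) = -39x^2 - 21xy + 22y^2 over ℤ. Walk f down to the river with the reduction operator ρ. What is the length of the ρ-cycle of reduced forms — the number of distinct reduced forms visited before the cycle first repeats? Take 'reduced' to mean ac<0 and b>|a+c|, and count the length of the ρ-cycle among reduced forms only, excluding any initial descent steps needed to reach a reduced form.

D = 3873, ⌊√D⌋ = 62
descent: ρ → (22,21,-39)  [lands on river]
river: ρ → (-39,57,4)
river: ρ → (4,55,-53)
river: ρ → (-53,51,6)
river: ρ → (6,57,-26)
river: ρ → (-26,47,16)
river: ρ → (16,49,-23)
river: ρ → (-23,43,22)
river: ρ → (22,45,-21)
river: ρ → (-21,39,28)
river: ρ → (28,17,-32)
river: ρ → (-32,47,13)
river: ρ → (13,57,-12)
river: ρ → (-12,39,49)
river: ρ → (49,59,-2)
river: ρ → (-2,61,19)
river: ρ → (19,53,-14)
river: ρ → (-14,59,7)
river: ρ → (7,53,-38)
river: ρ → (-38,23,22)
ρ-cycle length = 20 (tail of 1 descent step not counted)

20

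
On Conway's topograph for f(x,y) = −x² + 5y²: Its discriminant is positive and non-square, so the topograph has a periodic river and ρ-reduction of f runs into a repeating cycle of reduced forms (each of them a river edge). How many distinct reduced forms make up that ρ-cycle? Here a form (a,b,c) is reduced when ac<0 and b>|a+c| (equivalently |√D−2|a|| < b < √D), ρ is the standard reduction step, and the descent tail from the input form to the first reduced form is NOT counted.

D = 20, ⌊√D⌋ = 4
descent: ρ → (5,0,-1)
descent: ρ → (-1,4,1)  [lands on river]
river: ρ → (1,4,-1)
ρ-cycle length = 2 (tail of 2 descent steps not counted)

2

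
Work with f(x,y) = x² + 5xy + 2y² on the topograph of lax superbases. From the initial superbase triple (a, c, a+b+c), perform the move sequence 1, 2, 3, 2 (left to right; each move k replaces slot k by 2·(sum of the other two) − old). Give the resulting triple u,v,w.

start (1,2,8) = (f(1,0),f(0,1),f(1,1))
replace slot 1: 2·(2+8) − 1 = 19 → (19,2,8)
replace slot 2: 2·(19+8) − 2 = 52 → (19,52,8)
replace slot 3: 2·(19+52) − 8 = 134 → (19,52,134)
replace slot 2: 2·(19+134) − 52 = 254 → (19,254,134)

19,254,134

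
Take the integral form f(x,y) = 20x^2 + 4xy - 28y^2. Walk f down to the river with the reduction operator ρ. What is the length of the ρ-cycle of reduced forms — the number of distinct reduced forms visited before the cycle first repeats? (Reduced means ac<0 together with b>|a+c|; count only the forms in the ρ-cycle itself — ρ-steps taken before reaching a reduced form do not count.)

D = 2256, ⌊√D⌋ = 47
descent: ρ → (-28,-4,20)
descent: ρ → (20,44,-4)  [lands on river]
river: ρ → (-4,44,20)
river: ρ → (20,36,-12)
river: ρ → (-12,36,20)
ρ-cycle length = 4 (tail of 2 descent steps not counted)

4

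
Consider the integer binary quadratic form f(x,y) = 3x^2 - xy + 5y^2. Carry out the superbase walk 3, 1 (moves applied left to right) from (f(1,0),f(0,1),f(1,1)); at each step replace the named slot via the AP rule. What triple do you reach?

start (3,5,7) = (f(1,0),f(0,1),f(1,1))
replace slot 3: 2·(3+5) − 7 = 9 → (3,5,9)
replace slot 1: 2·(5+9) − 3 = 25 → (25,5,9)

25,5,9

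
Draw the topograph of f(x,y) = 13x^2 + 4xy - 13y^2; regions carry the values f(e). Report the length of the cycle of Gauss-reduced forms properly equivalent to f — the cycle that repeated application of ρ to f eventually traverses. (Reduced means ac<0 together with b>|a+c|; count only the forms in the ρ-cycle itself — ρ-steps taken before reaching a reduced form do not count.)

D = 692, ⌊√D⌋ = 26
river: ρ → (-13,22,4)
river: ρ → (4,26,-1)
river: ρ → (-1,26,4)
river: ρ → (4,22,-13)
river: ρ → (-13,4,13)
river: ρ → (13,22,-4)
river: ρ → (-4,26,1)
river: ρ → (1,26,-4)
river: ρ → (-4,22,13)
river: ρ → (13,4,-13)
ρ-cycle length = 10 (tail of 0 descent steps not counted)

10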